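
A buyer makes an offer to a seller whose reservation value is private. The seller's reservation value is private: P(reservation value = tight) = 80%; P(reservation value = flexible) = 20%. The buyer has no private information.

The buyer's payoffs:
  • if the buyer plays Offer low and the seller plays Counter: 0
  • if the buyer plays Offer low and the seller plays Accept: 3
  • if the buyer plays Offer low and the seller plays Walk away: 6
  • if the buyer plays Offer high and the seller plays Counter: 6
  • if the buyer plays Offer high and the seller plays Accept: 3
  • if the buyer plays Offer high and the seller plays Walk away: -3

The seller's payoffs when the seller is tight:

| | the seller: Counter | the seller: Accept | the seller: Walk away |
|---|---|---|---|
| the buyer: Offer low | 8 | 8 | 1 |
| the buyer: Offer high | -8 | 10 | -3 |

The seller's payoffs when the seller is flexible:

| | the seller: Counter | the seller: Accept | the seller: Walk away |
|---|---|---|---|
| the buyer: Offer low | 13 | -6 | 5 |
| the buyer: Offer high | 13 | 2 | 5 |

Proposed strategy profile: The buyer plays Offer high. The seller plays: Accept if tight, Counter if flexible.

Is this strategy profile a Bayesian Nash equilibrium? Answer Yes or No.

Yes

The buyer plays Offer high: E[Offer high] = 0.8·(3) + 0.2·(6) = 3.6; E[Offer low] = 2.4. Best-responding. ✓
The seller (reservation value tight), facing Offer high: Counter gives -8, Accept gives 10, Walk away gives -3. Proposed Accept is best. ✓
The seller (reservation value flexible), facing Offer high: Counter gives 13, Accept gives 2, Walk away gives 5. Proposed Counter is best. ✓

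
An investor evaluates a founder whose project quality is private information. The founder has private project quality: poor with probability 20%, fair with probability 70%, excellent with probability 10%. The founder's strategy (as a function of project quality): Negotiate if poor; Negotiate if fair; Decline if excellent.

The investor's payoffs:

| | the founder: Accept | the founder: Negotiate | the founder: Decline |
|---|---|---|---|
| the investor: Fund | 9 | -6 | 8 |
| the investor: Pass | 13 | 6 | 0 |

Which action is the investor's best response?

Pass

Compute the investor's expected payoff for each action, taking the expectation over the founder's type.
E[Fund] = 0.2·(-6) + 0.7·(-6) + 0.1·(8) = -4.6
E[Pass] = 0.2·(6) + 0.7·(6) + 0.1·(0) = 5.4
Best response: Pass (5.4 is the largest).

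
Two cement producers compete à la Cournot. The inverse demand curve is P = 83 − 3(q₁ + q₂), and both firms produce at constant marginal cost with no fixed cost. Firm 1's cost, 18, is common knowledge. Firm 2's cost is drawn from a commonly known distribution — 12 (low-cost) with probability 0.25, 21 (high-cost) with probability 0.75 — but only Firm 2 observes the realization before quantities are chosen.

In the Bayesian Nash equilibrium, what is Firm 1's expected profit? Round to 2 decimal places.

Firm 2 with cost c maximizes (83 − 3(q₁+q₂) − c)·q₂, giving q₂(c) = (83 − c − 3q₁)/6.
E[c₂] = 0.25·12 + 0.75·21 = 18.75
Firm 1's FOC against E[q₂] yields q₁ = (83 − 2·18 + E[c₂])/9 = (83 − 36 + 18.75)/9 = 7.30556.
E[P] = 83 − 3·(q₁ + E[q₂]) = 39.9167; Firm 1's expected profit = (E[P] − 18)·q₁ = (39.9167 − 18)·7.30556 = 160.113.

160.11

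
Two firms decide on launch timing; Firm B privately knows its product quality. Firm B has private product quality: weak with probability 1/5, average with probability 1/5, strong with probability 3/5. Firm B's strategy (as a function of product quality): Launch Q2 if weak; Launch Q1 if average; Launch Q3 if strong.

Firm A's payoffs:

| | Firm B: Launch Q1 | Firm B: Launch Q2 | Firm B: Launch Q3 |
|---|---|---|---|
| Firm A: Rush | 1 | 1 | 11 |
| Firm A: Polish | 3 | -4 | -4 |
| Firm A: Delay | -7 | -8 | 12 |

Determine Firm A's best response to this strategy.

E[Rush] = 1/5·(1) + 1/5·(1) + 3/5·(11) = 7
E[Polish] = 1/5·(-4) + 1/5·(3) + 3/5·(-4) = -13/5
E[Delay] = 1/5·(-8) + 1/5·(-7) + 3/5·(12) = 21/5
Best response: Rush (7 is the largest).

Rush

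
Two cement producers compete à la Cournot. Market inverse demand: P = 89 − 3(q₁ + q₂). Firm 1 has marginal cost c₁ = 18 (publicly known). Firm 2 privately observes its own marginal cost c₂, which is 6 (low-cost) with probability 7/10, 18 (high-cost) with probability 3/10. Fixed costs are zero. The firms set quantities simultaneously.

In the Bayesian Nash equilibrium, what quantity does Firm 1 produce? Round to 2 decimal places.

Firm 2 with cost c maximizes (89 − 3(q₁+q₂) − c)·q₂, giving q₂(c) = (89 − c − 3q₁)/6.
E[c₂] = 7/10·6 + 3/10·18 = 9.6
Firm 1's FOC against E[q₂] yields q₁ = (89 − 2·18 + E[c₂])/9 = (89 − 36 + 9.6)/9 = 6.95556.

6.96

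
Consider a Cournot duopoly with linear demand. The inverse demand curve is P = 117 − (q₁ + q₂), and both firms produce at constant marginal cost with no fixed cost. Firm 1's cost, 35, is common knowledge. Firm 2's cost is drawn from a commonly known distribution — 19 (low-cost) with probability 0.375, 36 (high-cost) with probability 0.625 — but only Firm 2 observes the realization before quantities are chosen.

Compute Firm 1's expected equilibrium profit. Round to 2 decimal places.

652.38

Firm 2 with cost c maximizes (117 − (q₁+q₂) − c)·q₂, giving q₂(c) = (117 − c − q₁)/2.
E[c₂] = 0.375·19 + 0.625·36 = 29.625
Firm 1's FOC against E[q₂] yields q₁ = (117 − 2·35 + E[c₂])/3 = (117 − 70 + 29.625)/3 = 25.5417.
E[P] = 117 − (q₁ + E[q₂]) = 60.5417; Firm 1's expected profit = (E[P] − 35)·q₁ = (60.5417 − 35)·25.5417 = 652.377.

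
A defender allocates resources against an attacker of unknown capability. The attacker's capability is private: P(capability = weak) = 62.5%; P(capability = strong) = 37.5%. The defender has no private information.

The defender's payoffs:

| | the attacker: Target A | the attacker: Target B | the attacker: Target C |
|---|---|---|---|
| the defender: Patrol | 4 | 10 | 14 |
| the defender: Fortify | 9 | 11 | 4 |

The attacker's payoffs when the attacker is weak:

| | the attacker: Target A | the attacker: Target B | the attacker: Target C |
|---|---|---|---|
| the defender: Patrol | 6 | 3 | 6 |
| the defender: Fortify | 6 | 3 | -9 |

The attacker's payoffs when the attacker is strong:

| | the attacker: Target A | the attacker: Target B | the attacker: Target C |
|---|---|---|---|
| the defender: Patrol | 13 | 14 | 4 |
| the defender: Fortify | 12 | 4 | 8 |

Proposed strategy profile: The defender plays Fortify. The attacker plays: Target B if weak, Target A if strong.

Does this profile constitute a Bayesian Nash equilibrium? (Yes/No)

The defender plays Fortify: E[Fortify] = 0.625·(11) + 0.375·(9) = 10.25; E[Patrol] = 7.75. Best-responding. ✓
The attacker (capability weak), facing Fortify: Target A gives 6, Target B gives 3, Target C gives -9. Proposed Target B is not best — profitable deviation exists. ✗
The attacker (capability strong), facing Fortify: Target A gives 12, Target B gives 4, Target C gives 8. Proposed Target A is best. ✓

No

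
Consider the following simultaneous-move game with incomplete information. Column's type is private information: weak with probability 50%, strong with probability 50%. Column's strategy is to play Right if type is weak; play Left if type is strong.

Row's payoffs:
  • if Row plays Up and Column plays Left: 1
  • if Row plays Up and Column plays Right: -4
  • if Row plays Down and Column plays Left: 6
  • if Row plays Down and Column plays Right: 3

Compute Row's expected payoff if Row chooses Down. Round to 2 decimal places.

E[Down] = 0.5·3 + 0.5·6 = 1.5 + 3 = 4.5

4.50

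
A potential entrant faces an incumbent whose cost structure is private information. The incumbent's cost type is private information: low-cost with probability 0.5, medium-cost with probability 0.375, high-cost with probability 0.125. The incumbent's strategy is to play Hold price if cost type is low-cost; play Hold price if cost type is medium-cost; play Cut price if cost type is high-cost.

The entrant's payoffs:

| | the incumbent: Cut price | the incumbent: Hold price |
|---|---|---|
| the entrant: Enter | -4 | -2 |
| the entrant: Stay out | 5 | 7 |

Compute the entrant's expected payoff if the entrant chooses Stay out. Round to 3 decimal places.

6.750

E[Stay out] = 0.5·7 + 0.375·7 + 0.125·5 = 3.5 + 2.625 + 0.625 = 6.75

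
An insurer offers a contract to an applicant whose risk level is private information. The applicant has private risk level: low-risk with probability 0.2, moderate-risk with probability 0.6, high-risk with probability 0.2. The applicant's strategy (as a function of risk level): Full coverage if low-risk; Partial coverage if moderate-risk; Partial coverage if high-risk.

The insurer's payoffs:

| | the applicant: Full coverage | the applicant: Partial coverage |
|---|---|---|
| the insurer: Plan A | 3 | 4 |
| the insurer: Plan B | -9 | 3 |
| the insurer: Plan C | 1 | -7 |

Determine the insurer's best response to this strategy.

Compute the insurer's expected payoff for each action, taking the expectation over the applicant's type.
E[Plan A] = 0.2·(3) + 0.6·(4) + 0.2·(4) = 3.8
E[Plan B] = 0.2·(-9) + 0.6·(3) + 0.2·(3) = 0.6
E[Plan C] = 0.2·(1) + 0.6·(-7) + 0.2·(-7) = -5.4
Best response: Plan A (3.8 is the largest).

Plan A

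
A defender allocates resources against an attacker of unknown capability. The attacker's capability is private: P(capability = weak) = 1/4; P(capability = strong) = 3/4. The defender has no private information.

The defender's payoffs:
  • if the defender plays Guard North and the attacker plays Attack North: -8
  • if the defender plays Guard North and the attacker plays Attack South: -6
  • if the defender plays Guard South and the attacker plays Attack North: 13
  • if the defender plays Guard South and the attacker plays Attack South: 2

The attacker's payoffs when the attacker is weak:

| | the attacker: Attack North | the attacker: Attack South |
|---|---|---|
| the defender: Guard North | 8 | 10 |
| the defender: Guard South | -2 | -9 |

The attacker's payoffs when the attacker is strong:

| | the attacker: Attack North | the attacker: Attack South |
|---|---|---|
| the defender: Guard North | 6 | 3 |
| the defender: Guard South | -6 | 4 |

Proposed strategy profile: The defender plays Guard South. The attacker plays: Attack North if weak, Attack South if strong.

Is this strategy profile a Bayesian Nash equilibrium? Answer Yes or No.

Yes

A profile is a BNE iff every type of every player is best-responding given beliefs about the other side.
The defender plays Guard South: E[Guard South] = 1/4·(13) + 3/4·(2) = 19/4; E[Guard North] = -13/2. Best-responding. ✓
The attacker (capability weak), facing Guard South: Attack North gives -2, Attack South gives -9. Proposed Attack North is best. ✓
The attacker (capability strong), facing Guard South: Attack North gives -6, Attack South gives 4. Proposed Attack South is best. ✓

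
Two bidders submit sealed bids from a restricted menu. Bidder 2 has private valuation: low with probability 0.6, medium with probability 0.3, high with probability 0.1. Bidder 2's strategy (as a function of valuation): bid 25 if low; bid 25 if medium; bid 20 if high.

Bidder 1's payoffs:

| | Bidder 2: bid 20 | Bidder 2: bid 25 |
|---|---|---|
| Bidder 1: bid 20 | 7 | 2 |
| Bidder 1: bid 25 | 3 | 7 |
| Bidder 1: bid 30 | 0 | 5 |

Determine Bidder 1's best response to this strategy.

Compute Bidder 1's expected payoff for each action, taking the expectation over Bidder 2's type.
E[bid 20] = 0.6·(2) + 0.3·(2) + 0.1·(7) = 2.5
E[bid 25] = 0.6·(7) + 0.3·(7) + 0.1·(3) = 6.6
E[bid 30] = 0.6·(5) + 0.3·(5) + 0.1·(0) = 4.5
Best response: bid 25 (6.6 is the largest).

bid 25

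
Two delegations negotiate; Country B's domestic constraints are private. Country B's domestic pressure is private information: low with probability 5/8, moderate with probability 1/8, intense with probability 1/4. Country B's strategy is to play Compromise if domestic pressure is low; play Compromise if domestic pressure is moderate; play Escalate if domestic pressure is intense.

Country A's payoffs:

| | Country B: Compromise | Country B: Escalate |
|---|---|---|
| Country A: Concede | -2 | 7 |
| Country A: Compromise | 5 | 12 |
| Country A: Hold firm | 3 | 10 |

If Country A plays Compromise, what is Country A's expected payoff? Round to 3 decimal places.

6.750

Take the expectation over Country B's domestic pressure, weighting each type's action by its prior probability.
E[Compromise] = 5/8·5 + 1/8·5 + 1/4·12 = 25/8 + 5/8 + 3 = 27/4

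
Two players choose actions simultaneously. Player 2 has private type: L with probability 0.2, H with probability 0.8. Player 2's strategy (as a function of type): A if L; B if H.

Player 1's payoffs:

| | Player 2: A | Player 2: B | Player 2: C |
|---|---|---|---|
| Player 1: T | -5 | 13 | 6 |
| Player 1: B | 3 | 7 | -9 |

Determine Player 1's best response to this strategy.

T

Compute Player 1's expected payoff for each action, taking the expectation over Player 2's type.
E[T] = 0.2·(-5) + 0.8·(13) = 9.4
E[B] = 0.2·(3) + 0.8·(7) = 6.2
Best response: T (9.4 is the largest).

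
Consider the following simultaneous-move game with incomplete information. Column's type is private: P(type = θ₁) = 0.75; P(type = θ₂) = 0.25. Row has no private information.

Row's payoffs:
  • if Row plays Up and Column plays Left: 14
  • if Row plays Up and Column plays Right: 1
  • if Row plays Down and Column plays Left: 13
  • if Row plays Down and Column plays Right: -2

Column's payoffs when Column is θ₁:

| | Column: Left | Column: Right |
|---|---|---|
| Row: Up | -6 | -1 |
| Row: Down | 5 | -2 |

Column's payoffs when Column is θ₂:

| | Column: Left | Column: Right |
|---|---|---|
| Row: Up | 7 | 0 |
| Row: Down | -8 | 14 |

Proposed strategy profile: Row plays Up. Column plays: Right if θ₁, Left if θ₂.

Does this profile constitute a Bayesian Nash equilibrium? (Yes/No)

Row plays Up: E[Up] = 0.75·(1) + 0.25·(14) = 4.25; E[Down] = 1.75. Best-responding. ✓
Column (type θ₁), facing Up: Left gives -6, Right gives -1. Proposed Right is best. ✓
Column (type θ₂), facing Up: Left gives 7, Right gives 0. Proposed Left is best. ✓

Yes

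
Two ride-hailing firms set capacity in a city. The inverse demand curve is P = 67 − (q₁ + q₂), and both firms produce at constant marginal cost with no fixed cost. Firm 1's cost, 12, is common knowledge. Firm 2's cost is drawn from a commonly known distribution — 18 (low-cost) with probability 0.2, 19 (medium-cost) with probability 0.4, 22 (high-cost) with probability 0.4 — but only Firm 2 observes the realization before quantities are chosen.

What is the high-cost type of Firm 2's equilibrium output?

Firm 2 with cost c maximizes (67 − (q₁+q₂) − c)·q₂, giving q₂(c) = (67 − c − q₁)/2.
E[c₂] = 0.2·18 + 0.4·19 + 0.4·22 = 20
Firm 1's FOC against E[q₂] yields q₁ = (67 − 2·12 + E[c₂])/3 = (67 − 24 + 20)/3 = 21.
q₂(high-cost) = (67 − 22 − 21)/2 = 12.

12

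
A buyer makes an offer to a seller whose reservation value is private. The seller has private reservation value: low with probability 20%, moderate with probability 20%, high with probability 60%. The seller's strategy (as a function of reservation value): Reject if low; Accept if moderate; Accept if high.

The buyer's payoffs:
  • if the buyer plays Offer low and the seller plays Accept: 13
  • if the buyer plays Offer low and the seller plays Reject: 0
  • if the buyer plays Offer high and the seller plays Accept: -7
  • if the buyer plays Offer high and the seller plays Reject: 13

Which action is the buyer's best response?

Offer low

E[Offer low] = 0.2·(0) + 0.2·(13) + 0.6·(13) = 10.4
E[Offer high] = 0.2·(13) + 0.2·(-7) + 0.6·(-7) = -3
Best response: Offer low (10.4 is the largest).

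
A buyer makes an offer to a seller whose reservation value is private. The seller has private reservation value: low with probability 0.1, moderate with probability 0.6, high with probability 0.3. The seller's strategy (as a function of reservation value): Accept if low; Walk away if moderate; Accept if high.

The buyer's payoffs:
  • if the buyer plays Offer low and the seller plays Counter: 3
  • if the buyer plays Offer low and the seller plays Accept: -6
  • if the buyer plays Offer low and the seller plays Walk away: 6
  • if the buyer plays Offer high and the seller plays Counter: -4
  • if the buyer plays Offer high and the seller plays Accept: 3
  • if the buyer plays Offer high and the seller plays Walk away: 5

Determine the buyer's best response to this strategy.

Offer high

Compute the buyer's expected payoff for each action, taking the expectation over the seller's type.
E[Offer low] = 0.1·(-6) + 0.6·(6) + 0.3·(-6) = 1.2
E[Offer high] = 0.1·(3) + 0.6·(5) + 0.3·(3) = 4.2
Best response: Offer high (4.2 is the largest).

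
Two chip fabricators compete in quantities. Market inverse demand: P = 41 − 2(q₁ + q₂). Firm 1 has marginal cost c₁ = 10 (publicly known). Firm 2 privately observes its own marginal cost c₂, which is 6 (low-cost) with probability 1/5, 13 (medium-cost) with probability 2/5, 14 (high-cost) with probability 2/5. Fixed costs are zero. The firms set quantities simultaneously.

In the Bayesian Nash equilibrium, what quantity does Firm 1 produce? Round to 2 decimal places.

5.50

Type-c best response for Firm 2: q₂(c) = (41 − c)/4 − q₁/2.
Firm 1 maximizes expected profit; its first-order condition is 41 − 4q₁ − 2E[q₂] − 10 = 0.
Substituting E[q₂] and solving: E[c₂] = 12, so q₁ = (41 − 2·10 + 12)/6 = 5.5.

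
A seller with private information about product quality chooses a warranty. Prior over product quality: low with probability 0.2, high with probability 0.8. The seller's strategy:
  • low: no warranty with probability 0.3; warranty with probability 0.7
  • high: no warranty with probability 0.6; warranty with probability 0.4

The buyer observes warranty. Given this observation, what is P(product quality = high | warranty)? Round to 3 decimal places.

0.696

P(warranty) = 0.2·0.7 + 0.8·0.4 = 0.46
P(high | warranty) = (0.8·0.4) / 0.46 = 0.32 / 0.46 = 0.695652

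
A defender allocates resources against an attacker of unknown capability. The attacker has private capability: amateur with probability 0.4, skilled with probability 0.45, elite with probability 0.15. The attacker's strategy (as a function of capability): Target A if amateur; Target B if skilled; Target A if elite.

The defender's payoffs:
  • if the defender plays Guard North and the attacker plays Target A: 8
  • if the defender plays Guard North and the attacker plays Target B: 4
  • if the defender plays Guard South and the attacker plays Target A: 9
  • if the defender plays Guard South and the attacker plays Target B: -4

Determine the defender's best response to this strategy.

Guard North

E[Guard North] = 0.4·(8) + 0.45·(4) + 0.15·(8) = 6.2
E[Guard South] = 0.4·(9) + 0.45·(-4) + 0.15·(9) = 3.15
Best response: Guard North (6.2 is the largest).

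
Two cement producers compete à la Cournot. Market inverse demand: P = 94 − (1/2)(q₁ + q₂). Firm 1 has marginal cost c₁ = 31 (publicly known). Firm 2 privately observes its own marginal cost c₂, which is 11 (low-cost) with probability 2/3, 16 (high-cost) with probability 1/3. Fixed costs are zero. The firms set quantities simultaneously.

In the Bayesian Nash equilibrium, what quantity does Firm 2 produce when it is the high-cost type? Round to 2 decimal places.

Type-c best response for Firm 2: q₂(c) = (94 − c) − q₁/2.
Firm 1 maximizes expected profit; its first-order condition is 94 − q₁ − (1/2)E[q₂] − 31 = 0.
Substituting E[q₂] and solving: E[c₂] = 12.6667, so q₁ = (94 − 2·31 + 12.6667)/(3/2) = 29.7778.
q₂(high-cost) = (94 − 16 − (1/2)·29.7778) = 63.1111.

63.11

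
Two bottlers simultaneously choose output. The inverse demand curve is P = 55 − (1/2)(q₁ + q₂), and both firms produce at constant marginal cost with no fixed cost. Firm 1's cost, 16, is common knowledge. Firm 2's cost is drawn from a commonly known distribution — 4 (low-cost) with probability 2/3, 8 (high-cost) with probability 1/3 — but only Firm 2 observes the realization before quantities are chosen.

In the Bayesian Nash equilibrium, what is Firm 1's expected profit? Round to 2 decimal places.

Type-c best response for Firm 2: q₂(c) = (55 − c) − q₁/2.
Firm 1 maximizes expected profit; its first-order condition is 55 − q₁ − (1/2)E[q₂] − 16 = 0.
Substituting E[q₂] and solving: E[c₂] = 5.33333, so q₁ = (55 − 2·16 + 5.33333)/(3/2) = 18.8889.
E[P] = 55 − (1/2)·(q₁ + E[q₂]) = 25.4444; Firm 1's expected profit = (E[P] − 16)·q₁ = (25.4444 − 16)·18.8889 = 178.395.

178.40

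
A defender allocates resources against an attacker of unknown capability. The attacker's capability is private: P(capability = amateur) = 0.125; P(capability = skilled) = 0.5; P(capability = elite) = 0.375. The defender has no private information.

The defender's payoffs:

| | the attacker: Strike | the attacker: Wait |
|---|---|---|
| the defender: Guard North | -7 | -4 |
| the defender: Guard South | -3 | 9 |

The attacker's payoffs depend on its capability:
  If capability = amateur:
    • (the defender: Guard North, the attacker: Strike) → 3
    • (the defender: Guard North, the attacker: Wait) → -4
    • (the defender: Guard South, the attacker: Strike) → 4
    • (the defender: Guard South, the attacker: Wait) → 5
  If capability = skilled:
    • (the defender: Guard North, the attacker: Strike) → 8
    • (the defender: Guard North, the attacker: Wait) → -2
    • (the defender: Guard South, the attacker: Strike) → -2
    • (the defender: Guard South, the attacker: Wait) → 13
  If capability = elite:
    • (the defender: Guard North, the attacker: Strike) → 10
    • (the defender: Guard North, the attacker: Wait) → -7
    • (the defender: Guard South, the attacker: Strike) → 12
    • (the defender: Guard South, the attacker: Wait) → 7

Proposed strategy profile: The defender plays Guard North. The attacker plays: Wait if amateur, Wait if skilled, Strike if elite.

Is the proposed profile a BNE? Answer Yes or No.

The defender plays Guard North: E[Guard North] = 0.125·(-4) + 0.5·(-4) + 0.375·(-7) = -5.125; E[Guard South] = 4.5. Not best-responding. ✗
The attacker (capability amateur), facing Guard North: Strike gives 3, Wait gives -4. Proposed Wait is not best — profitable deviation exists. ✗
The attacker (capability skilled), facing Guard North: Strike gives 8, Wait gives -2. Proposed Wait is not best — profitable deviation exists. ✗
The attacker (capability elite), facing Guard North: Strike gives 10, Wait gives -7. Proposed Strike is best. ✓

No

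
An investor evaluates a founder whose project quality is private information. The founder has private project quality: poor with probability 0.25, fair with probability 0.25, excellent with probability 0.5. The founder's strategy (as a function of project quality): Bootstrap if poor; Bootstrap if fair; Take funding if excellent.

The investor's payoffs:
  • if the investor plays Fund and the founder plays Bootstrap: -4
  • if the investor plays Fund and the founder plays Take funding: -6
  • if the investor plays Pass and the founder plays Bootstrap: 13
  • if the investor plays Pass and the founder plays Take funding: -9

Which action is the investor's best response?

Pass

Compute the investor's expected payoff for each action, taking the expectation over the founder's type.
E[Fund] = 0.25·(-4) + 0.25·(-4) + 0.5·(-6) = -5
E[Pass] = 0.25·(13) + 0.25·(13) + 0.5·(-9) = 2
Best response: Pass (2 is the largest).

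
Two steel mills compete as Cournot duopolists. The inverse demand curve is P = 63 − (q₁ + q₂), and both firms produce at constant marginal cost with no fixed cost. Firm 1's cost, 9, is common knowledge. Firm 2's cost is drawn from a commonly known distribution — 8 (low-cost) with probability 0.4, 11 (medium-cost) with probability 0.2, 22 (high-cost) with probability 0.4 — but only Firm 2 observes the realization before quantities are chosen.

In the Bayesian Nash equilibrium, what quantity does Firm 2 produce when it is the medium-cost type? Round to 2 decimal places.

16.13

Type-c best response for Firm 2: q₂(c) = (63 − c)/2 − q₁/2.
Firm 1 maximizes expected profit; its first-order condition is 63 − 2q₁ − E[q₂] − 9 = 0.
Substituting E[q₂] and solving: E[c₂] = 14.2, so q₁ = (63 − 2·9 + 14.2)/3 = 19.7333.
q₂(medium-cost) = (63 − 11 − 19.7333)/2 = 16.1333.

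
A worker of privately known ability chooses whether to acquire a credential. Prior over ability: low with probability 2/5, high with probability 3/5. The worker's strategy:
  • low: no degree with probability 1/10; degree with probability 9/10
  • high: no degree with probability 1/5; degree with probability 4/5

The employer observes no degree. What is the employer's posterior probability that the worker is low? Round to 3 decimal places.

Apply Bayes' rule using the sender's strategy as the likelihood.
P(no degree) = (2/5)·(1/10) + (3/5)·(1/5) = 4/25
P(low | no degree) = ((2/5)·(1/10)) / (4/25) = (1/25) / (4/25) = 1/4

0.250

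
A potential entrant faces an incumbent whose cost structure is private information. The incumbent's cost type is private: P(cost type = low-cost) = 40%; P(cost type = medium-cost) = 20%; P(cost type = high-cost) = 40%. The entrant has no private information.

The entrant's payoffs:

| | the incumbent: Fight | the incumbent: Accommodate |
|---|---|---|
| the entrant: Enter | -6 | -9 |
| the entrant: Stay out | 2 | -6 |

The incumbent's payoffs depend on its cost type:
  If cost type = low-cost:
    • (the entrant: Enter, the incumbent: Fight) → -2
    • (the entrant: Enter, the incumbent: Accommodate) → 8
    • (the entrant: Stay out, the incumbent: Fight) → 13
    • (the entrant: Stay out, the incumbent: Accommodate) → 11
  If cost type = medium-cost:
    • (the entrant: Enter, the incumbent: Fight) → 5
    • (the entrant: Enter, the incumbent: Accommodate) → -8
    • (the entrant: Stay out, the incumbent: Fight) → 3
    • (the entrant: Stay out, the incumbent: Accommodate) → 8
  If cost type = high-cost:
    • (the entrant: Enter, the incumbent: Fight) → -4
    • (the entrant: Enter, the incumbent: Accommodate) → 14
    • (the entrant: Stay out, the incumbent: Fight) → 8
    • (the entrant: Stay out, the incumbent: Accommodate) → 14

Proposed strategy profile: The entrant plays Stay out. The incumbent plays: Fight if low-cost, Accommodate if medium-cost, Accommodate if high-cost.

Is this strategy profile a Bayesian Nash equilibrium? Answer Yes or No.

The entrant plays Stay out: E[Stay out] = 0.4·(2) + 0.2·(-6) + 0.4·(-6) = -2.8; E[Enter] = -7.8. Best-responding. ✓
The incumbent (cost type low-cost), facing Stay out: Fight gives 13, Accommodate gives 11. Proposed Fight is best. ✓
The incumbent (cost type medium-cost), facing Stay out: Fight gives 3, Accommodate gives 8. Proposed Accommodate is best. ✓
The incumbent (cost type high-cost), facing Stay out: Fight gives 8, Accommodate gives 14. Proposed Accommodate is best. ✓

Yes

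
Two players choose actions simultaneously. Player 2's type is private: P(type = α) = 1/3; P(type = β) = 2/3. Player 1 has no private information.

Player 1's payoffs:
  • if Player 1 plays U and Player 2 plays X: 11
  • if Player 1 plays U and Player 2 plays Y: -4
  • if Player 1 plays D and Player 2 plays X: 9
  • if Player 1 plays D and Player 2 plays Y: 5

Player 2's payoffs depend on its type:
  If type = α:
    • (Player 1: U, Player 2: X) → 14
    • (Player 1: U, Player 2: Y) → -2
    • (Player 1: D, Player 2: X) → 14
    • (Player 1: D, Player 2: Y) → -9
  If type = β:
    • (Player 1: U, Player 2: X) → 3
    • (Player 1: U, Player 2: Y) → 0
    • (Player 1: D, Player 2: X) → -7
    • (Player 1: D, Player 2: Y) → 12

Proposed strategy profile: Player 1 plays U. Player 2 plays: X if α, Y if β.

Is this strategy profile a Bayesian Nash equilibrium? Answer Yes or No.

No

A profile is a BNE iff every type of every player is best-responding given beliefs about the other side.
Player 1 plays U: E[U] = 1/3·(11) + 2/3·(-4) = 1; E[D] = 19/3. Not best-responding. ✗
Player 2 (type α), facing U: X gives 14, Y gives -2. Proposed X is best. ✓
Player 2 (type β), facing U: X gives 3, Y gives 0. Proposed Y is not best — profitable deviation exists. ✗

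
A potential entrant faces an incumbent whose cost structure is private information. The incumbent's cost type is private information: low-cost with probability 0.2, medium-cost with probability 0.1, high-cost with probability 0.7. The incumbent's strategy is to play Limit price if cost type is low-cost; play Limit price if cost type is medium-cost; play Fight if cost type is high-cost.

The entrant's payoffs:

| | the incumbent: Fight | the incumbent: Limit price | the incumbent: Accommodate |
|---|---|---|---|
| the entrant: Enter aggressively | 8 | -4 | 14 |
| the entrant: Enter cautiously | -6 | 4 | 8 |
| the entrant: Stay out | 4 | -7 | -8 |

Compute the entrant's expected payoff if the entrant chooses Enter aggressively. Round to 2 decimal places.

4.40

E[Enter aggressively] = 0.2·(-4) + 0.1·(-4) + 0.7·8 = (-0.8) + (-0.4) + 5.6 = 4.4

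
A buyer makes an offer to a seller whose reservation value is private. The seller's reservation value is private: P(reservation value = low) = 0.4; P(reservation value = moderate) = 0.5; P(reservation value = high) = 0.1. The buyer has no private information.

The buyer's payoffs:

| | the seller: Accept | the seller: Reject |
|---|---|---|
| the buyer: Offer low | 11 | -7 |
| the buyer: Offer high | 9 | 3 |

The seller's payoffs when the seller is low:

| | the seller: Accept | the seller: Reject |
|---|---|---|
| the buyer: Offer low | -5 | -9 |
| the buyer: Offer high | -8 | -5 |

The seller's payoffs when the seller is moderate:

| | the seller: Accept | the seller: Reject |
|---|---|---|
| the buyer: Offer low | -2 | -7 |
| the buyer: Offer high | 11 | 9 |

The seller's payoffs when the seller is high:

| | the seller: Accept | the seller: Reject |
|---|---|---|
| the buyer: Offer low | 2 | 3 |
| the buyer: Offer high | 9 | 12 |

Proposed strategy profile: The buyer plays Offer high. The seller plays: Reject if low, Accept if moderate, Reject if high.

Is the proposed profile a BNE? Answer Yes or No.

Yes

The buyer plays Offer high: E[Offer high] = 0.4·(3) + 0.5·(9) + 0.1·(3) = 6; E[Offer low] = 2. Best-responding. ✓
The seller (reservation value low), facing Offer high: Accept gives -8, Reject gives -5. Proposed Reject is best. ✓
The seller (reservation value moderate), facing Offer high: Accept gives 11, Reject gives 9. Proposed Accept is best. ✓
The seller (reservation value high), facing Offer high: Accept gives 9, Reject gives 12. Proposed Reject is best. ✓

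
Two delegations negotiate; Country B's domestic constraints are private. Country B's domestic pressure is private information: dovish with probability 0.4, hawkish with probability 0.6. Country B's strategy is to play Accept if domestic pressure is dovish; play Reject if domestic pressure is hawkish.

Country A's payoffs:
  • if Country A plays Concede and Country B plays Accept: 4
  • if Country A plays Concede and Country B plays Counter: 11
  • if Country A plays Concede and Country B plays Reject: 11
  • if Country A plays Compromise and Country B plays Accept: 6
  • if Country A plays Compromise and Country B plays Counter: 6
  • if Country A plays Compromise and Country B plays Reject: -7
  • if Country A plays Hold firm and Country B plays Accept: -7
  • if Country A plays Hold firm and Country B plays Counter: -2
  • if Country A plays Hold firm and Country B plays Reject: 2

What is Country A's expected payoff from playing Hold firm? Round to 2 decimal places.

E[Hold firm] = 0.4·(-7) + 0.6·2 = (-2.8) + 1.2 = -1.6

-1.60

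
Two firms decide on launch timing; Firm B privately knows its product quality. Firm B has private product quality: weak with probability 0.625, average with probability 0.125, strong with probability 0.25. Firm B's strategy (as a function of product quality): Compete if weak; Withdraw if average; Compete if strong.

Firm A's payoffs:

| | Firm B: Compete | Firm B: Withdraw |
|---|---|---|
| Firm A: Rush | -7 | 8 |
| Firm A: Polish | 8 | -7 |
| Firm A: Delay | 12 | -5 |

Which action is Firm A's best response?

Compute Firm A's expected payoff for each action, taking the expectation over Firm B's type.
E[Rush] = 0.625·(-7) + 0.125·(8) + 0.25·(-7) = -5.125
E[Polish] = 0.625·(8) + 0.125·(-7) + 0.25·(8) = 6.125
E[Delay] = 0.625·(12) + 0.125·(-5) + 0.25·(12) = 9.875
Best response: Delay (9.875 is the largest).

Delay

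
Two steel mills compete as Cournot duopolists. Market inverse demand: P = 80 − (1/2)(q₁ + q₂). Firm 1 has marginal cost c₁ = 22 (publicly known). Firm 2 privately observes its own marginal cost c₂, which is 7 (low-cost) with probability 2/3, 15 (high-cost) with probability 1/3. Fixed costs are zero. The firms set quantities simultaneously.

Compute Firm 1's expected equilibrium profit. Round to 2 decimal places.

463.43

Firm 2 with cost c maximizes (80 − (1/2)(q₁+q₂) − c)·q₂, giving q₂(c) = (80 − c − (1/2)q₁).
E[c₂] = 2/3·7 + 1/3·15 = 9.66667
Firm 1's FOC against E[q₂] yields q₁ = (80 − 2·22 + E[c₂])/(3/2) = (80 − 44 + 9.66667)/(3/2) = 30.4444.
E[P] = 80 − (1/2)·(q₁ + E[q₂]) = 37.2222; Firm 1's expected profit = (E[P] − 22)·q₁ = (37.2222 − 22)·30.4444 = 463.432.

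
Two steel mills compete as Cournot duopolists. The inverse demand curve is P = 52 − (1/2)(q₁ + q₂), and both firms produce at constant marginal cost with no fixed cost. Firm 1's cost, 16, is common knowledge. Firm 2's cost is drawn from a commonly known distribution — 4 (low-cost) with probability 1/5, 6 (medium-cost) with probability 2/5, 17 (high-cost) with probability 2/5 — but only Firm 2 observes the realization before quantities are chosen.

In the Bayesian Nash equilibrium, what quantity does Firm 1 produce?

20

Each type of Firm 2 best-responds to q₁; Firm 1 best-responds to the expected q₂ over Firm 2's types.
Firm 2 with cost c maximizes (52 − (1/2)(q₁+q₂) − c)·q₂, giving q₂(c) = (52 − c − (1/2)q₁).
E[c₂] = 1/5·4 + 2/5·6 + 2/5·17 = 10
Firm 1's FOC against E[q₂] yields q₁ = (52 − 2·16 + E[c₂])/(3/2) = (52 − 32 + 10)/(3/2) = 20.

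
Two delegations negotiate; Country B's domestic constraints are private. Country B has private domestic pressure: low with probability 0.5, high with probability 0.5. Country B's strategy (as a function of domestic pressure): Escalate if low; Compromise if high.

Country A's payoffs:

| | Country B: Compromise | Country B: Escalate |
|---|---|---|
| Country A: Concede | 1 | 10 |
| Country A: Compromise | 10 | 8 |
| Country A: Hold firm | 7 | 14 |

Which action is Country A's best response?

E[Concede] = 0.5·(10) + 0.5·(1) = 5.5
E[Compromise] = 0.5·(8) + 0.5·(10) = 9
E[Hold firm] = 0.5·(14) + 0.5·(7) = 10.5
Best response: Hold firm (10.5 is the largest).

Hold firm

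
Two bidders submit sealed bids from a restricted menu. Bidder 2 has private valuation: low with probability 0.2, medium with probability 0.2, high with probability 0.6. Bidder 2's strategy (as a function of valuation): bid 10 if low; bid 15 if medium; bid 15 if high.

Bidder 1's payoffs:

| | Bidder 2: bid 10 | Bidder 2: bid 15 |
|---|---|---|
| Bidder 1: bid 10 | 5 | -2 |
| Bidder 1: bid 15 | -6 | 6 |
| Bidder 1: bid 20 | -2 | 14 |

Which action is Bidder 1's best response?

bid 20

E[bid 10] = 0.2·(5) + 0.2·(-2) + 0.6·(-2) = -0.6
E[bid 15] = 0.2·(-6) + 0.2·(6) + 0.6·(6) = 3.6
E[bid 20] = 0.2·(-2) + 0.2·(14) + 0.6·(14) = 10.8
Best response: bid 20 (10.8 is the largest).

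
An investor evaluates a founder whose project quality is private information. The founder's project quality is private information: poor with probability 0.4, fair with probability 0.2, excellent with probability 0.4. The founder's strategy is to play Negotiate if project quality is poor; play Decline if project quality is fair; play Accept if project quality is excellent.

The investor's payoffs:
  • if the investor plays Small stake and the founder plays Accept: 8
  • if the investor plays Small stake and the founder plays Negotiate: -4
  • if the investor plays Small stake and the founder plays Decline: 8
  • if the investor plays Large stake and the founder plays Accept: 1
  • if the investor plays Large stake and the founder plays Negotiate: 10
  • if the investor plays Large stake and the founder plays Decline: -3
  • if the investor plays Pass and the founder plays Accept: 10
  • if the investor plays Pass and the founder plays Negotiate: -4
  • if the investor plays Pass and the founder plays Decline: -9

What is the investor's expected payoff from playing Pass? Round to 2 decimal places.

0.60

Take the expectation over the founder's project quality, weighting each type's action by its prior probability.
E[Pass] = 0.4·(-4) + 0.2·(-9) + 0.4·10 = (-1.6) + (-1.8) + 4 = 0.6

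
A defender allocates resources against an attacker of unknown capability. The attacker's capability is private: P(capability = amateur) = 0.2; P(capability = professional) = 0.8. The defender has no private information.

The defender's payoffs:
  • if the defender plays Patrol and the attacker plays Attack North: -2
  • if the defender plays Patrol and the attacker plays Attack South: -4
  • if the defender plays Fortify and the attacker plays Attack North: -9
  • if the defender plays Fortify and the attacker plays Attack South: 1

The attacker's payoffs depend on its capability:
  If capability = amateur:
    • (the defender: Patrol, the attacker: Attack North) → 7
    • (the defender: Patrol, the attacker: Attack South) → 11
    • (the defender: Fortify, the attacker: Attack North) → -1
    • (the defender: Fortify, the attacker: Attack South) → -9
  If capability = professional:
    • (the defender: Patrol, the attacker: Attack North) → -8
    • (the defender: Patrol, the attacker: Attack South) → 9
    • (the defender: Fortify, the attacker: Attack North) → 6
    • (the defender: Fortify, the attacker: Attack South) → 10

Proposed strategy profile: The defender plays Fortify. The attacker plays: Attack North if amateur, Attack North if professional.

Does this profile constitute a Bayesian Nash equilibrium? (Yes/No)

A profile is a BNE iff every type of every player is best-responding given beliefs about the other side.
The defender plays Fortify: E[Fortify] = 0.2·(-9) + 0.8·(-9) = -9; E[Patrol] = -2. Not best-responding. ✗
The attacker (capability amateur), facing Fortify: Attack North gives -1, Attack South gives -9. Proposed Attack North is best. ✓
The attacker (capability professional), facing Fortify: Attack North gives 6, Attack South gives 10. Proposed Attack North is not best — profitable deviation exists. ✗

No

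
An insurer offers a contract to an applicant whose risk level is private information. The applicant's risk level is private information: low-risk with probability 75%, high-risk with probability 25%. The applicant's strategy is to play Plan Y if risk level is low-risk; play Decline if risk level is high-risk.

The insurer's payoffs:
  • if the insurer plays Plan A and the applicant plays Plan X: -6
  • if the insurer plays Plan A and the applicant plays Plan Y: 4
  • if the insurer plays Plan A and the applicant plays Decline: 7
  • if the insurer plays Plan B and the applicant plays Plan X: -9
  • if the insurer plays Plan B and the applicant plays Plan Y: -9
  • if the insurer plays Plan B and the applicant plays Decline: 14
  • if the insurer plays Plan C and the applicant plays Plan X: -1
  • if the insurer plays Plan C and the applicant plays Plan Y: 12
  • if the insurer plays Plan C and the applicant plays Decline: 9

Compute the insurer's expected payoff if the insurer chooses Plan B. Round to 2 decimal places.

E[Plan B] = 0.75·(-9) + 0.25·14 = (-6.75) + 3.5 = -3.25

-3.25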